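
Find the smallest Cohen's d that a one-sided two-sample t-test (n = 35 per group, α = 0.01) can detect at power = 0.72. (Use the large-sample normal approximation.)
d ≈ 0.70

Minimum detectable effect (two-sample t-test, normal approximation):
d = (z_α + z_β) / √(n/2)
d = (2.326 + 0.583) / √(35/2)
d = 2.909 / 4.183
d ≈ 0.70

By Cohen's convention (0.2 small / 0.5 medium / 0.8 large): medium effect.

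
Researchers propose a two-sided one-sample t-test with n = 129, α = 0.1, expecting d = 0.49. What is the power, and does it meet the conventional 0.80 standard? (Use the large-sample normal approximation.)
Power ≈ 1.00; the study is adequately powered (power ≥ 0.80)

Power calculation (one-sample t-test, normal approximation):
z_β = d · √n - z_{α/2}
z_β = 0.49 · √129 - 1.645
z_β = 0.49 · 11.358 - 1.645
z_β = 3.920

Power = Φ(z_β) = Φ(3.920) ≈ 1.000

Effect size d = 0.49 is small by Cohen's convention (0.2/0.5/0.8).

Threshold: power ≥ 0.80 is conventionally adequate.
Power ≈ 1.00 → the study is adequately powered (power ≥ 0.80).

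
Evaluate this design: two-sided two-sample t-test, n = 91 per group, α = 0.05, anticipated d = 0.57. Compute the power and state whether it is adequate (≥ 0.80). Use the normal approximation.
Power ≈ 0.97; the study is adequately powered (power ≥ 0.80)

Power calculation (two-sample t-test, normal approximation):
z_β = d · √(n/2) - z_{α/2}
z_β = 0.57 · √(91/2) - 1.960
z_β = 0.57 · 6.745 - 1.960
z_β = 1.885

Power = Φ(z_β) = Φ(1.885) ≈ 0.970

Effect size d = 0.57 is medium by Cohen's convention (0.2/0.5/0.8).

Threshold: power ≥ 0.80 is conventionally adequate.
Power ≈ 0.97 → the study is adequately powered (power ≥ 0.80).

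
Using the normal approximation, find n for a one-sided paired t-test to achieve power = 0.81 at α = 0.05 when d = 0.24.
n = 111 pairs

Sample size formula (paired t-test, normal approximation):
n = ((z_α + z_β) / d)²

z_α = 1.645 (for α = 0.05, one-sided)
z_β = 0.878 (for power = 0.81)
d = 0.24

n = ((1.645 + 0.878) / 0.24)²
n = (10.513)²
n ≈ 110.52
Round up to the next whole number: n = 111 pairs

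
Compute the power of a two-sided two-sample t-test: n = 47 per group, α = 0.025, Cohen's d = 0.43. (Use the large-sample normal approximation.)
Power ≈ 0.44

Power calculation (two-sample t-test, normal approximation):
z_β = d · √(n/2) - z_{α/2}
z_β = 0.43 · √(47/2) - 2.241
z_β = 0.43 · 4.848 - 2.241
z_β = -0.157

Power = Φ(z_β) = Φ(-0.157) ≈ 0.438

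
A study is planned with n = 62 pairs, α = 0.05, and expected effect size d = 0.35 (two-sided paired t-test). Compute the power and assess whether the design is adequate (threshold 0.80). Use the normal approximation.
Power ≈ 0.79; the study is underpowered (power < 0.80)

Power calculation (paired t-test, normal approximation):
z_β = d · √n - z_{α/2}
z_β = 0.35 · √62 - 1.960
z_β = 0.35 · 7.874 - 1.960
z_β = 0.796

Power = Φ(z_β) = Φ(0.796) ≈ 0.787

Effect size d = 0.35 is small by Cohen's convention (0.2/0.5/0.8).

Threshold: power ≥ 0.80 is conventionally adequate.
Power ≈ 0.79 → the study is underpowered (power < 0.80).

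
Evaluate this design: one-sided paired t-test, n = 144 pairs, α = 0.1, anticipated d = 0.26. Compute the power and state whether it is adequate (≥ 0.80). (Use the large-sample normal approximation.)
Power ≈ 0.97; the study is adequately powered (power ≥ 0.80)

Power calculation (paired t-test, normal approximation):
z_β = d · √n - z_α
z_β = 0.26 · √144 - 1.282
z_β = 0.26 · 12.000 - 1.282
z_β = 1.838

Power = Φ(z_β) = Φ(1.838) ≈ 0.967

Effect size d = 0.26 is small by Cohen's convention (0.2/0.5/0.8).

Threshold: power ≥ 0.80 is conventionally adequate.
Power ≈ 0.97 → the study is adequately powered (power ≥ 0.80).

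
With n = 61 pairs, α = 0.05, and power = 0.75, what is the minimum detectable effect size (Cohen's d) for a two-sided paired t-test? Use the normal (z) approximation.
d ≈ 0.34

Minimum detectable effect (paired t-test, normal approximation):
d = (z_{α/2} + z_β) / √n
d = (1.960 + 0.674) / √61
d = 2.634 / 7.810
d ≈ 0.34

By Cohen's convention (0.2 small / 0.5 medium / 0.8 large): small effect.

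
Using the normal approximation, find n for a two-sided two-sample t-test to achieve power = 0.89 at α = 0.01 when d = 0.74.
n = 53 per group

Sample size formula (two-sample t-test, normal approximation):
n = 2 · ((z_{α/2} + z_β) / d)²

z_{α/2} = 2.576 (for α = 0.01, two-sided)
z_β = 1.227 (for power = 0.89)
d = 0.74

n = 2 · ((2.576 + 1.227) / 0.74)²
n = 2 · (5.139)²
n ≈ 52.82
Round up to the next whole number: n = 53 per group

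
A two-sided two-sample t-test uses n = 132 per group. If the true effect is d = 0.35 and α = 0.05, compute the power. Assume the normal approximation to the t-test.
Power ≈ 0.81

Power calculation (two-sample t-test, normal approximation):
z_β = d · √(n/2) - z_{α/2}
z_β = 0.35 · √(132/2) - 1.960
z_β = 0.35 · 8.124 - 1.960
z_β = 0.883

Power = Φ(z_β) = Φ(0.883) ≈ 0.812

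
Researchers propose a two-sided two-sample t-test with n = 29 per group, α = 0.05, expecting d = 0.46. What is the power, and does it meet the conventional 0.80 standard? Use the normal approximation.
Power ≈ 0.42; the study is underpowered (power < 0.80)

Power calculation (two-sample t-test, normal approximation):
z_β = d · √(n/2) - z_{α/2}
z_β = 0.46 · √(29/2) - 1.960
z_β = 0.46 · 3.808 - 1.960
z_β = -0.208

Power = Φ(z_β) = Φ(-0.208) ≈ 0.417

Effect size d = 0.46 is small by Cohen's convention (0.2/0.5/0.8).

Threshold: power ≥ 0.80 is conventionally adequate.
Power ≈ 0.42 → the study is underpowered (power < 0.80).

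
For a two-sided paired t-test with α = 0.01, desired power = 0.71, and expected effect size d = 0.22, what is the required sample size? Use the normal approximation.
n = 203 pairs

Sample size formula (paired t-test, normal approximation):
n = ((z_{α/2} + z_β) / d)²

z_{α/2} = 2.576 (for α = 0.01, two-sided)
z_β = 0.553 (for power = 0.71)
d = 0.22

n = ((2.576 + 0.553) / 0.22)²
n = (14.223)²
n ≈ 202.29
Round up to the next whole number: n = 203 pairs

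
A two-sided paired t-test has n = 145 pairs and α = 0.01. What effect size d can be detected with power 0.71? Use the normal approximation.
d ≈ 0.26

Minimum detectable effect (paired t-test, normal approximation):
d = (z_{α/2} + z_β) / √n
d = (2.576 + 0.553) / √145
d = 3.129 / 12.042
d ≈ 0.26

By Cohen's convention (0.2 small / 0.5 medium / 0.8 large): small effect.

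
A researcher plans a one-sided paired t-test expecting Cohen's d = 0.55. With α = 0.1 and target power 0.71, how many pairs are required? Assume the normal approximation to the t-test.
n = 12 pairs

Sample size formula (paired t-test, normal approximation):
n = ((z_α + z_β) / d)²

z_α = 1.282 (for α = 0.1, one-sided)
z_β = 0.553 (for power = 0.71)
d = 0.55

n = ((1.282 + 0.553) / 0.55)²
n = (3.336)²
n ≈ 11.13
Round up to the next whole number: n = 12 pairs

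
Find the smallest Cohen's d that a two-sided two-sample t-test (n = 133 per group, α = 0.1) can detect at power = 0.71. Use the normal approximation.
d ≈ 0.27

Minimum detectable effect (two-sample t-test, normal approximation):
d = (z_{α/2} + z_β) / √(n/2)
d = (1.645 + 0.553) / √(133/2)
d = 2.198 / 8.155
d ≈ 0.27

By Cohen's convention (0.2 small / 0.5 medium / 0.8 large): small effect.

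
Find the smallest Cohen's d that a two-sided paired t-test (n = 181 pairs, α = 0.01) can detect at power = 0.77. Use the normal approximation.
d ≈ 0.25

Minimum detectable effect (paired t-test, normal approximation):
d = (z_{α/2} + z_β) / √n
d = (2.576 + 0.739) / √181
d = 3.315 / 13.454
d ≈ 0.25

By Cohen's convention (0.2 small / 0.5 medium / 0.8 large): small effect.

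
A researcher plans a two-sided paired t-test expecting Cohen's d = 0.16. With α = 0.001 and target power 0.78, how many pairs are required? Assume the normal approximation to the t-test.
n = 645 pairs

Sample size formula (paired t-test, normal approximation):
n = ((z_{α/2} + z_β) / d)²

z_{α/2} = 3.291 (for α = 0.001, two-sided)
z_β = 0.772 (for power = 0.78)
d = 0.16

n = ((3.291 + 0.772) / 0.16)²
n = (25.394)²
n ≈ 644.86
Round up to the next whole number: n = 645 pairs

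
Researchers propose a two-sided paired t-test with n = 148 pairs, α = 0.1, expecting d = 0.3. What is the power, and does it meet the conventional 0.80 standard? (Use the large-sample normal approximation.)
Power ≈ 0.98; the study is adequately powered (power ≥ 0.80)

Power calculation (paired t-test, normal approximation):
z_β = d · √n - z_{α/2}
z_β = 0.3 · √148 - 1.645
z_β = 0.3 · 12.166 - 1.645
z_β = 2.005

Power = Φ(z_β) = Φ(2.005) ≈ 0.978

Effect size d = 0.3 is small by Cohen's convention (0.2/0.5/0.8).

Threshold: power ≥ 0.80 is conventionally adequate.
Power ≈ 0.98 → the study is adequately powered (power ≥ 0.80).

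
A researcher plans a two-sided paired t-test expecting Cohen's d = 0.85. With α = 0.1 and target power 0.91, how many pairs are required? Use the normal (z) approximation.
n = 13 pairs

Sample size formula (paired t-test, normal approximation):
n = ((z_{α/2} + z_β) / d)²

z_{α/2} = 1.645 (for α = 0.1, two-sided)
z_β = 1.341 (for power = 0.91)
d = 0.85

n = ((1.645 + 1.341) / 0.85)²
n = (3.513)²
n ≈ 12.34
Round up to the next whole number: n = 13 pairs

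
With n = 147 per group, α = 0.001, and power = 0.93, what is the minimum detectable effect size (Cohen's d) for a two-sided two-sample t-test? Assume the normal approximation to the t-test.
d ≈ 0.56

Minimum detectable effect (two-sample t-test, normal approximation):
d = (z_{α/2} + z_β) / √(n/2)
d = (3.291 + 1.476) / √(147/2)
d = 4.766 / 8.573
d ≈ 0.56

By Cohen's convention (0.2 small / 0.5 medium / 0.8 large): medium effect.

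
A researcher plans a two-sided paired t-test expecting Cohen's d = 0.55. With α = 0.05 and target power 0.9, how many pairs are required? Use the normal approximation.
n = 35 pairs

Sample size formula (paired t-test, normal approximation):
n = ((z_{α/2} + z_β) / d)²

z_{α/2} = 1.960 (for α = 0.05, two-sided)
z_β = 1.282 (for power = 0.9)
d = 0.55

n = ((1.960 + 1.282) / 0.55)²
n = (5.895)²
n ≈ 34.75
Round up to the next whole number: n = 35 pairs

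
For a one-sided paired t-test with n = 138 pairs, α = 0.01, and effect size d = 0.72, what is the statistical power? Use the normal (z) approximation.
Power ≈ 1.00

Power calculation (paired t-test, normal approximation):
z_β = d · √n - z_α
z_β = 0.72 · √138 - 2.326
z_β = 0.72 · 11.747 - 2.326
z_β = 6.132

Power = Φ(z_β) = Φ(6.132) ≈ 1.000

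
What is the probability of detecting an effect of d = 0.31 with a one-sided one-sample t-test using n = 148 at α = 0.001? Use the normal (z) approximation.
Power ≈ 0.75

Power calculation (one-sample t-test, normal approximation):
z_β = d · √n - z_α
z_β = 0.31 · √148 - 3.090
z_β = 0.31 · 12.166 - 3.090
z_β = 0.681

Power = Φ(z_β) = Φ(0.681) ≈ 0.752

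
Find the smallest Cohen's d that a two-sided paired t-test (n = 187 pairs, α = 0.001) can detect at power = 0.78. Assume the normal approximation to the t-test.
d ≈ 0.30

Minimum detectable effect (paired t-test, normal approximation):
d = (z_{α/2} + z_β) / √n
d = (3.291 + 0.772) / √187
d = 4.063 / 13.675
d ≈ 0.30

By Cohen's convention (0.2 small / 0.5 medium / 0.8 large): small effect.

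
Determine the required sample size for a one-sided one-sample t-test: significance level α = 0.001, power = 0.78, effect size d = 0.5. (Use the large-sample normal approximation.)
n = 60

Sample size formula (one-sample t-test, normal approximation):
n = ((z_α + z_β) / d)²

z_α = 3.090 (for α = 0.001, one-sided)
z_β = 0.772 (for power = 0.78)
d = 0.5

n = ((3.090 + 0.772) / 0.5)²
n = (7.724)²
n ≈ 59.66
Round up to the next whole number: n = 60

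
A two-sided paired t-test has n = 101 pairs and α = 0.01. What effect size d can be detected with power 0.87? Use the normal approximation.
d ≈ 0.37

Minimum detectable effect (paired t-test, normal approximation):
d = (z_{α/2} + z_β) / √n
d = (2.576 + 1.126) / √101
d = 3.702 / 10.050
d ≈ 0.37

By Cohen's convention (0.2 small / 0.5 medium / 0.8 large): small effect.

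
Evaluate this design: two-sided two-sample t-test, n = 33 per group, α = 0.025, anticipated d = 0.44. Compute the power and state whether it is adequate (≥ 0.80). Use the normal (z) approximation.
Power ≈ 0.32; the study is underpowered (power < 0.80)

Power calculation (two-sample t-test, normal approximation):
z_β = d · √(n/2) - z_{α/2}
z_β = 0.44 · √(33/2) - 2.241
z_β = 0.44 · 4.062 - 2.241
z_β = -0.454

Power = Φ(z_β) = Φ(-0.454) ≈ 0.325

Effect size d = 0.44 is small by Cohen's convention (0.2/0.5/0.8).

Threshold: power ≥ 0.80 is conventionally adequate.
Power ≈ 0.32 → the study is underpowered (power < 0.80).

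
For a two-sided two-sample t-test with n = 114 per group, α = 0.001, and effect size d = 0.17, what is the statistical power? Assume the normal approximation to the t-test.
Power ≈ 0.02

Power calculation (two-sample t-test, normal approximation):
z_β = d · √(n/2) - z_{α/2}
z_β = 0.17 · √(114/2) - 3.291
z_β = 0.17 · 7.550 - 3.291
z_β = -2.007

Power = Φ(z_β) = Φ(-2.007) ≈ 0.022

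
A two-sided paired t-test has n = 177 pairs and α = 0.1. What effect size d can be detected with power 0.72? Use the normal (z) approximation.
d ≈ 0.17

Minimum detectable effect (paired t-test, normal approximation):
d = (z_{α/2} + z_β) / √n
d = (1.645 + 0.583) / √177
d = 2.228 / 13.304
d ≈ 0.17

By Cohen's convention (0.2 small / 0.5 medium / 0.8 large): very small effect.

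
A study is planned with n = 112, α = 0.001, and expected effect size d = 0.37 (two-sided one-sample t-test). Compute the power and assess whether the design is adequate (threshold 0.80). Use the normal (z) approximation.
Power ≈ 0.73; the study is underpowered (power < 0.80)

Power calculation (one-sample t-test, normal approximation):
z_β = d · √n - z_{α/2}
z_β = 0.37 · √112 - 3.291
z_β = 0.37 · 10.583 - 3.291
z_β = 0.625

Power = Φ(z_β) = Φ(0.625) ≈ 0.734

Effect size d = 0.37 is small by Cohen's convention (0.2/0.5/0.8).

Threshold: power ≥ 0.80 is conventionally adequate.
Power ≈ 0.73 → the study is underpowered (power < 0.80).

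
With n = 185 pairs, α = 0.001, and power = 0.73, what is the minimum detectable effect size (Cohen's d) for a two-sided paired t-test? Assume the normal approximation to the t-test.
d ≈ 0.29

Minimum detectable effect (paired t-test, normal approximation):
d = (z_{α/2} + z_β) / √n
d = (3.291 + 0.613) / √185
d = 3.903 / 13.601
d ≈ 0.29

By Cohen's convention (0.2 small / 0.5 medium / 0.8 large): small effect.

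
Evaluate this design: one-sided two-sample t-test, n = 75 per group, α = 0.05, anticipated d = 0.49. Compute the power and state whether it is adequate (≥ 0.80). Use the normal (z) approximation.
Power ≈ 0.91; the study is adequately powered (power ≥ 0.80)

Power calculation (two-sample t-test, normal approximation):
z_β = d · √(n/2) - z_α
z_β = 0.49 · √(75/2) - 1.645
z_β = 0.49 · 6.124 - 1.645
z_β = 1.356

Power = Φ(z_β) = Φ(1.356) ≈ 0.912

Effect size d = 0.49 is small by Cohen's convention (0.2/0.5/0.8).

Threshold: power ≥ 0.80 is conventionally adequate.
Power ≈ 0.91 → the study is adequately powered (power ≥ 0.80).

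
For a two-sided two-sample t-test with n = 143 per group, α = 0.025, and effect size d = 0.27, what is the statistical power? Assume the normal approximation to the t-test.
Power ≈ 0.52

Power calculation (two-sample t-test, normal approximation):
z_β = d · √(n/2) - z_{α/2}
z_β = 0.27 · √(143/2) - 2.241
z_β = 0.27 · 8.456 - 2.241
z_β = 0.042

Power = Φ(z_β) = Φ(0.042) ≈ 0.517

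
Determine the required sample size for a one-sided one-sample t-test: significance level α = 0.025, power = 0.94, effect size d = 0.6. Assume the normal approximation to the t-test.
n = 35

Sample size formula (one-sample t-test, normal approximation):
n = ((z_α + z_β) / d)²

z_α = 1.960 (for α = 0.025, one-sided)
z_β = 1.555 (for power = 0.94)
d = 0.6

n = ((1.960 + 1.555) / 0.6)²
n = (5.858)²
n ≈ 34.32
Round up to the next whole number: n = 35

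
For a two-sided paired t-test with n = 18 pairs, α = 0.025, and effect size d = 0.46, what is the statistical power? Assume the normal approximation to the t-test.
Power ≈ 0.39

Power calculation (paired t-test, normal approximation):
z_β = d · √n - z_{α/2}
z_β = 0.46 · √18 - 2.241
z_β = 0.46 · 4.243 - 2.241
z_β = -0.290

Power = Φ(z_β) = Φ(-0.290) ≈ 0.386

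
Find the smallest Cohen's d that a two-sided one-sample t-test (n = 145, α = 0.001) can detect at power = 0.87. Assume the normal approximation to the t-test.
d ≈ 0.37

Minimum detectable effect (one-sample t-test, normal approximation):
d = (z_{α/2} + z_β) / √n
d = (3.291 + 1.126) / √145
d = 4.417 / 12.042
d ≈ 0.37

By Cohen's convention (0.2 small / 0.5 medium / 0.8 large): small effect.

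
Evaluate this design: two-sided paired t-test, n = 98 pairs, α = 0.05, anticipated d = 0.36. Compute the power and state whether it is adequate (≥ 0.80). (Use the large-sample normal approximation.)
Power ≈ 0.95; the study is adequately powered (power ≥ 0.80)

Power calculation (paired t-test, normal approximation):
z_β = d · √n - z_{α/2}
z_β = 0.36 · √98 - 1.960
z_β = 0.36 · 9.899 - 1.960
z_β = 1.604

Power = Φ(z_β) = Φ(1.604) ≈ 0.946

Effect size d = 0.36 is small by Cohen's convention (0.2/0.5/0.8).

Threshold: power ≥ 0.80 is conventionally adequate.
Power ≈ 0.95 → the study is adequately powered (power ≥ 0.80).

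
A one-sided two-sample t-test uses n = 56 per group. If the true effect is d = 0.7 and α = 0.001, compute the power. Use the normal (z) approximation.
Power ≈ 0.73

Power calculation (two-sample t-test, normal approximation):
z_β = d · √(n/2) - z_α
z_β = 0.7 · √(56/2) - 3.090
z_β = 0.7 · 5.292 - 3.090
z_β = 0.614

Power = Φ(z_β) = Φ(0.614) ≈ 0.730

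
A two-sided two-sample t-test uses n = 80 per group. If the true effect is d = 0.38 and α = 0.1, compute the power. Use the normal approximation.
Power ≈ 0.78

Power calculation (two-sample t-test, normal approximation):
z_β = d · √(n/2) - z_{α/2}
z_β = 0.38 · √(80/2) - 1.645
z_β = 0.38 · 6.325 - 1.645
z_β = 0.758

Power = Φ(z_β) = Φ(0.758) ≈ 0.776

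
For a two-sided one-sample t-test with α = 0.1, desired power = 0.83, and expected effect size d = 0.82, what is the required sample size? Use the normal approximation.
n = 11

Sample size formula (one-sample t-test, normal approximation):
n = ((z_{α/2} + z_β) / d)²

z_{α/2} = 1.645 (for α = 0.1, two-sided)
z_β = 0.954 (for power = 0.83)
d = 0.82

n = ((1.645 + 0.954) / 0.82)²
n = (3.170)²
n ≈ 10.05
Round up to the next whole number: n = 11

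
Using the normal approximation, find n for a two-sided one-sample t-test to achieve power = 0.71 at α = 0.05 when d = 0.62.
n = 17

Sample size formula (one-sample t-test, normal approximation):
n = ((z_{α/2} + z_β) / d)²

z_{α/2} = 1.960 (for α = 0.05, two-sided)
z_β = 0.553 (for power = 0.71)
d = 0.62

n = ((1.960 + 0.553) / 0.62)²
n = (4.053)²
n ≈ 16.43
Round up to the next whole number: n = 17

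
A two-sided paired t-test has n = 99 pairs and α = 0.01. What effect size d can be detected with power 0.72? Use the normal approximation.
d ≈ 0.32

Minimum detectable effect (paired t-test, normal approximation):
d = (z_{α/2} + z_β) / √n
d = (2.576 + 0.583) / √99
d = 3.159 / 9.950
d ≈ 0.32

By Cohen's convention (0.2 small / 0.5 medium / 0.8 large): small effect.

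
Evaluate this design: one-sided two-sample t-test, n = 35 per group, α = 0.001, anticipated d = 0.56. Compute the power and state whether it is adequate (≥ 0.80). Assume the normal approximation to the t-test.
Power ≈ 0.23; the study is underpowered (power < 0.80)

Power calculation (two-sample t-test, normal approximation):
z_β = d · √(n/2) - z_α
z_β = 0.56 · √(35/2) - 3.090
z_β = 0.56 · 4.183 - 3.090
z_β = -0.748

Power = Φ(z_β) = Φ(-0.748) ≈ 0.227

Effect size d = 0.56 is medium by Cohen's convention (0.2/0.5/0.8).

Threshold: power ≥ 0.80 is conventionally adequate.
Power ≈ 0.23 → the study is underpowered (power < 0.80).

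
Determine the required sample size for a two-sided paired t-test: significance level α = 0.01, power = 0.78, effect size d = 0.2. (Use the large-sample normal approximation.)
n = 281 pairs

Sample size formula (paired t-test, normal approximation):
n = ((z_{α/2} + z_β) / d)²

z_{α/2} = 2.576 (for α = 0.01, two-sided)
z_β = 0.772 (for power = 0.78)
d = 0.2

n = ((2.576 + 0.772) / 0.2)²
n = (16.740)²
n ≈ 280.23
Round up to the next whole number: n = 281 pairs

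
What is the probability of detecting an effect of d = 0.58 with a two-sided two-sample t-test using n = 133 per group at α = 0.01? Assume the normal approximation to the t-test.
Power ≈ 0.98

Power calculation (two-sample t-test, normal approximation):
z_β = d · √(n/2) - z_{α/2}
z_β = 0.58 · √(133/2) - 2.576
z_β = 0.58 · 8.155 - 2.576
z_β = 2.154

Power = Φ(z_β) = Φ(2.154) ≈ 0.984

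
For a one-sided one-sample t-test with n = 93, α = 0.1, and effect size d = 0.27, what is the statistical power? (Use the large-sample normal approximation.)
Power ≈ 0.91

Power calculation (one-sample t-test, normal approximation):
z_β = d · √n - z_α
z_β = 0.27 · √93 - 1.282
z_β = 0.27 · 9.644 - 1.282
z_β = 1.322

Power = Φ(z_β) = Φ(1.322) ≈ 0.907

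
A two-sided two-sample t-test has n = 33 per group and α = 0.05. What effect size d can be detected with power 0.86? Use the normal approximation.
d ≈ 0.75

Minimum detectable effect (two-sample t-test, normal approximation):
d = (z_{α/2} + z_β) / √(n/2)
d = (1.960 + 1.080) / √(33/2)
d = 3.040 / 4.062
d ≈ 0.75

By Cohen's convention (0.2 small / 0.5 medium / 0.8 large): medium effect.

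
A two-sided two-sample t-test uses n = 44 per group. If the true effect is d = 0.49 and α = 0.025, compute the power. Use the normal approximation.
Power ≈ 0.52

Power calculation (two-sample t-test, normal approximation):
z_β = d · √(n/2) - z_{α/2}
z_β = 0.49 · √(44/2) - 2.241
z_β = 0.49 · 4.690 - 2.241
z_β = 0.057

Power = Φ(z_β) = Φ(0.057) ≈ 0.523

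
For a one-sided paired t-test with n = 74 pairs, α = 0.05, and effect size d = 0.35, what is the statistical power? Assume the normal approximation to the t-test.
Power ≈ 0.91

Power calculation (paired t-test, normal approximation):
z_β = d · √n - z_α
z_β = 0.35 · √74 - 1.645
z_β = 0.35 · 8.602 - 1.645
z_β = 1.366

Power = Φ(z_β) = Φ(1.366) ≈ 0.914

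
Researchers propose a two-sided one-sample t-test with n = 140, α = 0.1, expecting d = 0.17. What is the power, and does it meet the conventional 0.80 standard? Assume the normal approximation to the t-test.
Power ≈ 0.64; the study is underpowered (power < 0.80)

Power calculation (one-sample t-test, normal approximation):
z_β = d · √n - z_{α/2}
z_β = 0.17 · √140 - 1.645
z_β = 0.17 · 11.832 - 1.645
z_β = 0.367

Power = Φ(z_β) = Φ(0.367) ≈ 0.643

Effect size d = 0.17 is very small by Cohen's convention (0.2/0.5/0.8).

Threshold: power ≥ 0.80 is conventionally adequate.
Power ≈ 0.64 → the study is underpowered (power < 0.80).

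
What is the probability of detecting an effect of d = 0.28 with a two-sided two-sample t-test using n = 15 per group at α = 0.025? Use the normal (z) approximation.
Power ≈ 0.07

Power calculation (two-sample t-test, normal approximation):
z_β = d · √(n/2) - z_{α/2}
z_β = 0.28 · √(15/2) - 2.241
z_β = 0.28 · 2.739 - 2.241
z_β = -1.475

Power = Φ(z_β) = Φ(-1.475) ≈ 0.070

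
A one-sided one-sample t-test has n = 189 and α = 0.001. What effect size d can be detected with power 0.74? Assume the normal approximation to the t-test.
d ≈ 0.27

Minimum detectable effect (one-sample t-test, normal approximation):
d = (z_α + z_β) / √n
d = (3.090 + 0.643) / √189
d = 3.734 / 13.748
d ≈ 0.27

By Cohen's convention (0.2 small / 0.5 medium / 0.8 large): small effect.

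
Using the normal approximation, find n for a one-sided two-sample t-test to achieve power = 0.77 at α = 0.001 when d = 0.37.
n = 215 per group

Sample size formula (two-sample t-test, normal approximation):
n = 2 · ((z_α + z_β) / d)²

z_α = 3.090 (for α = 0.001, one-sided)
z_β = 0.739 (for power = 0.77)
d = 0.37

n = 2 · ((3.090 + 0.739) / 0.37)²
n = 2 · (10.349)²
n ≈ 214.20
Round up to the next whole number: n = 215 per group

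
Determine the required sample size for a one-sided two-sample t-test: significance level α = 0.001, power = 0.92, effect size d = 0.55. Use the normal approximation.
n = 134 per group

Sample size formula (two-sample t-test, normal approximation):
n = 2 · ((z_α + z_β) / d)²

z_α = 3.090 (for α = 0.001, one-sided)
z_β = 1.405 (for power = 0.92)
d = 0.55

n = 2 · ((3.090 + 1.405) / 0.55)²
n = 2 · (8.173)²
n ≈ 133.60
Round up to the next whole number: n = 134 per group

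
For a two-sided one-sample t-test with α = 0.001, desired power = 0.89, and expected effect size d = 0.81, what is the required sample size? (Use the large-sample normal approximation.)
n = 32

Sample size formula (one-sample t-test, normal approximation):
n = ((z_{α/2} + z_β) / d)²

z_{α/2} = 3.291 (for α = 0.001, two-sided)
z_β = 1.227 (for power = 0.89)
d = 0.81

n = ((3.291 + 1.227) / 0.81)²
n = (5.578)²
n ≈ 31.11
Round up to the next whole number: n = 32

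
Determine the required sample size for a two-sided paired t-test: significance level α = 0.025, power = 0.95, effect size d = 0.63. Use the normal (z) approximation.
n = 39 pairs

Sample size formula (paired t-test, normal approximation):
n = ((z_{α/2} + z_β) / d)²

z_{α/2} = 2.241 (for α = 0.025, two-sided)
z_β = 1.645 (for power = 0.95)
d = 0.63

n = ((2.241 + 1.645) / 0.63)²
n = (6.168)²
n ≈ 38.04
Round up to the next whole number: n = 39 pairs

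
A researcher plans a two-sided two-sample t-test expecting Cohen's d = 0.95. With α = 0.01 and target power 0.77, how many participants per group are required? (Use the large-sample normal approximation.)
n = 25 per group

Sample size formula (two-sample t-test, normal approximation):
n = 2 · ((z_{α/2} + z_β) / d)²

z_{α/2} = 2.576 (for α = 0.01, two-sided)
z_β = 0.739 (for power = 0.77)
d = 0.95

n = 2 · ((2.576 + 0.739) / 0.95)²
n = 2 · (3.489)²
n ≈ 24.35
Round up to the next whole number: n = 25 per group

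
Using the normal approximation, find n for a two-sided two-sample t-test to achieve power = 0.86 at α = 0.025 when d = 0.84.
n = 32 per group

Sample size formula (two-sample t-test, normal approximation):
n = 2 · ((z_{α/2} + z_β) / d)²

z_{α/2} = 2.241 (for α = 0.025, two-sided)
z_β = 1.080 (for power = 0.86)
d = 0.84

n = 2 · ((2.241 + 1.080) / 0.84)²
n = 2 · (3.954)²
n ≈ 31.27
Round up to the next whole number: n = 32 per group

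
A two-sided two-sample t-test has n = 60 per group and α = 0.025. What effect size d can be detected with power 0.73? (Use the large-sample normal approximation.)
d ≈ 0.52

Minimum detectable effect (two-sample t-test, normal approximation):
d = (z_{α/2} + z_β) / √(n/2)
d = (2.241 + 0.613) / √(60/2)
d = 2.854 / 5.477
d ≈ 0.52

By Cohen's convention (0.2 small / 0.5 medium / 0.8 large): medium effect.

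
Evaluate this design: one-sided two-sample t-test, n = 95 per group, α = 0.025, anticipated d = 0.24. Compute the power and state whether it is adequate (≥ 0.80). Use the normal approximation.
Power ≈ 0.38; the study is underpowered (power < 0.80)

Power calculation (two-sample t-test, normal approximation):
z_β = d · √(n/2) - z_α
z_β = 0.24 · √(95/2) - 1.960
z_β = 0.24 · 6.892 - 1.960
z_β = -0.306

Power = Φ(z_β) = Φ(-0.306) ≈ 0.380

Effect size d = 0.24 is small by Cohen's convention (0.2/0.5/0.8).

Threshold: power ≥ 0.80 is conventionally adequate.
Power ≈ 0.38 → the study is underpowered (power < 0.80).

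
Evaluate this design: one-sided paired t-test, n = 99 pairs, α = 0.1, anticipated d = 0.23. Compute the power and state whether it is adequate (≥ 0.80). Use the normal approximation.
Power ≈ 0.84; the study is adequately powered (power ≥ 0.80)

Power calculation (paired t-test, normal approximation):
z_β = d · √n - z_α
z_β = 0.23 · √99 - 1.282
z_β = 0.23 · 9.950 - 1.282
z_β = 1.007

Power = Φ(z_β) = Φ(1.007) ≈ 0.843

Effect size d = 0.23 is small by Cohen's convention (0.2/0.5/0.8).

Threshold: power ≥ 0.80 is conventionally adequate.
Power ≈ 0.84 → the study is adequately powered (power ≥ 0.80).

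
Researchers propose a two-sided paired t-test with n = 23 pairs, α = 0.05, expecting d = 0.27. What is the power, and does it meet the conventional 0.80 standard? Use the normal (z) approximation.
Power ≈ 0.25; the study is underpowered (power < 0.80)

Power calculation (paired t-test, normal approximation):
z_β = d · √n - z_{α/2}
z_β = 0.27 · √23 - 1.960
z_β = 0.27 · 4.796 - 1.960
z_β = -0.665

Power = Φ(z_β) = Φ(-0.665) ≈ 0.253

Effect size d = 0.27 is small by Cohen's convention (0.2/0.5/0.8).

Threshold: power ≥ 0.80 is conventionally adequate.
Power ≈ 0.25 → the study is underpowered (power < 0.80).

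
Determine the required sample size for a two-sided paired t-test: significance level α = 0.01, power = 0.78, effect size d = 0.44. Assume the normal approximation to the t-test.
n = 58 pairs

Sample size formula (paired t-test, normal approximation):
n = ((z_{α/2} + z_β) / d)²

z_{α/2} = 2.576 (for α = 0.01, two-sided)
z_β = 0.772 (for power = 0.78)
d = 0.44

n = ((2.576 + 0.772) / 0.44)²
n = (7.609)²
n ≈ 57.90
Round up to the next whole number: n = 58 pairs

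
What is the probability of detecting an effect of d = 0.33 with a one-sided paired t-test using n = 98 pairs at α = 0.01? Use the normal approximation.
Power ≈ 0.83

Power calculation (paired t-test, normal approximation):
z_β = d · √n - z_α
z_β = 0.33 · √98 - 2.326
z_β = 0.33 · 9.899 - 2.326
z_β = 0.940

Power = Φ(z_β) = Φ(0.940) ≈ 0.827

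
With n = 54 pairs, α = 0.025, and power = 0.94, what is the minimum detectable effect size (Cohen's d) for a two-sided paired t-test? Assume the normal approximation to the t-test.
d ≈ 0.52

Minimum detectable effect (paired t-test, normal approximation):
d = (z_{α/2} + z_β) / √n
d = (2.241 + 1.555) / √54
d = 3.796 / 7.348
d ≈ 0.52

By Cohen's convention (0.2 small / 0.5 medium / 0.8 large): medium effect.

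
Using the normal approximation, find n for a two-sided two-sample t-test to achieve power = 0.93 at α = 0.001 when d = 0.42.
n = 258 per group

Sample size formula (two-sample t-test, normal approximation):
n = 2 · ((z_{α/2} + z_β) / d)²

z_{α/2} = 3.291 (for α = 0.001, two-sided)
z_β = 1.476 (for power = 0.93)
d = 0.42

n = 2 · ((3.291 + 1.476) / 0.42)²
n = 2 · (11.350)²
n ≈ 257.64
Round up to the next whole number: n = 258 per group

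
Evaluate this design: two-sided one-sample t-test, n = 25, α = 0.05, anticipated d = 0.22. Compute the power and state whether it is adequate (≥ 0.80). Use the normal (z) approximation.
Power ≈ 0.19; the study is underpowered (power < 0.80)

Power calculation (one-sample t-test, normal approximation):
z_β = d · √n - z_{α/2}
z_β = 0.22 · √25 - 1.960
z_β = 0.22 · 5.000 - 1.960
z_β = -0.860

Power = Φ(z_β) = Φ(-0.860) ≈ 0.195

Effect size d = 0.22 is small by Cohen's convention (0.2/0.5/0.8).

Threshold: power ≥ 0.80 is conventionally adequate.
Power ≈ 0.19 → the study is underpowered (power < 0.80).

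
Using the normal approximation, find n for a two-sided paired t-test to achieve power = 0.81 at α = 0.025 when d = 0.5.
n = 39 pairs

Sample size formula (paired t-test, normal approximation):
n = ((z_{α/2} + z_β) / d)²

z_{α/2} = 2.241 (for α = 0.025, two-sided)
z_β = 0.878 (for power = 0.81)
d = 0.5

n = ((2.241 + 0.878) / 0.5)²
n = (6.238)²
n ≈ 38.91
Round up to the next whole number: n = 39 pairs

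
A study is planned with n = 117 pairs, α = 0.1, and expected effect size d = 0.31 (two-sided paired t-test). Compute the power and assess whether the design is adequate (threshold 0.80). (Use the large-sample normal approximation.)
Power ≈ 0.96; the study is adequately powered (power ≥ 0.80)

Power calculation (paired t-test, normal approximation):
z_β = d · √n - z_{α/2}
z_β = 0.31 · √117 - 1.645
z_β = 0.31 · 10.817 - 1.645
z_β = 1.708

Power = Φ(z_β) = Φ(1.708) ≈ 0.956

Effect size d = 0.31 is small by Cohen's convention (0.2/0.5/0.8).

Threshold: power ≥ 0.80 is conventionally adequate.
Power ≈ 0.96 → the study is adequately powered (power ≥ 0.80).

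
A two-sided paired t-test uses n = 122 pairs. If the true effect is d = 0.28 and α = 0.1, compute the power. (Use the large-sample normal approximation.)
Power ≈ 0.93

Power calculation (paired t-test, normal approximation):
z_β = d · √n - z_{α/2}
z_β = 0.28 · √122 - 1.645
z_β = 0.28 · 11.045 - 1.645
z_β = 1.448

Power = Φ(z_β) = Φ(1.448) ≈ 0.926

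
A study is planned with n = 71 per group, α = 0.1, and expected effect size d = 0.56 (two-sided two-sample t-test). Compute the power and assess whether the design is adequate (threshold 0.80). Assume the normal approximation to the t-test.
Power ≈ 0.95; the study is adequately powered (power ≥ 0.80)

Power calculation (two-sample t-test, normal approximation):
z_β = d · √(n/2) - z_{α/2}
z_β = 0.56 · √(71/2) - 1.645
z_β = 0.56 · 5.958 - 1.645
z_β = 1.692

Power = Φ(z_β) = Φ(1.692) ≈ 0.955

Effect size d = 0.56 is medium by Cohen's convention (0.2/0.5/0.8).

Threshold: power ≥ 0.80 is conventionally adequate.
Power ≈ 0.95 → the study is adequately powered (power ≥ 0.80).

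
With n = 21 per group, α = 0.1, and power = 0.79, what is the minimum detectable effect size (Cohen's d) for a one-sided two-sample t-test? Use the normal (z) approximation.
d ≈ 0.64

Minimum detectable effect (two-sample t-test, normal approximation):
d = (z_α + z_β) / √(n/2)
d = (1.282 + 0.806) / √(21/2)
d = 2.088 / 3.240
d ≈ 0.64

By Cohen's convention (0.2 small / 0.5 medium / 0.8 large): medium effect.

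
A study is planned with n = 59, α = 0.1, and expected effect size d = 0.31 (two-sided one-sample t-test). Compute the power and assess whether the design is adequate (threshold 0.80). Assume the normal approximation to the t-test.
Power ≈ 0.77; the study is underpowered (power < 0.80)

Power calculation (one-sample t-test, normal approximation):
z_β = d · √n - z_{α/2}
z_β = 0.31 · √59 - 1.645
z_β = 0.31 · 7.681 - 1.645
z_β = 0.736

Power = Φ(z_β) = Φ(0.736) ≈ 0.769

Effect size d = 0.31 is small by Cohen's convention (0.2/0.5/0.8).

Threshold: power ≥ 0.80 is conventionally adequate.
Power ≈ 0.77 → the study is underpowered (power < 0.80).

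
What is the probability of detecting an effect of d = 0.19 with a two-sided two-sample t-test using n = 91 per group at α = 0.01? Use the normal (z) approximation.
Power ≈ 0.10

Power calculation (two-sample t-test, normal approximation):
z_β = d · √(n/2) - z_{α/2}
z_β = 0.19 · √(91/2) - 2.576
z_β = 0.19 · 6.745 - 2.576
z_β = -1.294

Power = Φ(z_β) = Φ(-1.294) ≈ 0.098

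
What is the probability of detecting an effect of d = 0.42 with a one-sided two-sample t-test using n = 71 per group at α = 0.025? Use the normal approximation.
Power ≈ 0.71

Power calculation (two-sample t-test, normal approximation):
z_β = d · √(n/2) - z_α
z_β = 0.42 · √(71/2) - 1.960
z_β = 0.42 · 5.958 - 1.960
z_β = 0.542

Power = Φ(z_β) = Φ(0.542) ≈ 0.706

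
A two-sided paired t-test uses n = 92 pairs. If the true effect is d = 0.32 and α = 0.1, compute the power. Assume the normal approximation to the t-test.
Power ≈ 0.92

Power calculation (paired t-test, normal approximation):
z_β = d · √n - z_{α/2}
z_β = 0.32 · √92 - 1.645
z_β = 0.32 · 9.592 - 1.645
z_β = 1.424

Power = Φ(z_β) = Φ(1.424) ≈ 0.923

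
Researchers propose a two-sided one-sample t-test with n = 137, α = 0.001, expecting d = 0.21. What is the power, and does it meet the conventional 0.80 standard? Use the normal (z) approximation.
Power ≈ 0.20; the study is underpowered (power < 0.80)

Power calculation (one-sample t-test, normal approximation):
z_β = d · √n - z_{α/2}
z_β = 0.21 · √137 - 3.291
z_β = 0.21 · 11.705 - 3.291
z_β = -0.833

Power = Φ(z_β) = Φ(-0.833) ≈ 0.203

Effect size d = 0.21 is small by Cohen's convention (0.2/0.5/0.8).

Threshold: power ≥ 0.80 is conventionally adequate.
Power ≈ 0.20 → the study is underpowered (power < 0.80).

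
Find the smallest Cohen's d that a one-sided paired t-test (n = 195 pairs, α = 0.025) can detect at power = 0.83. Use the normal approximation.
d ≈ 0.21

Minimum detectable effect (paired t-test, normal approximation):
d = (z_α + z_β) / √n
d = (1.960 + 0.954) / √195
d = 2.914 / 13.964
d ≈ 0.21

By Cohen's convention (0.2 small / 0.5 medium / 0.8 large): small effect.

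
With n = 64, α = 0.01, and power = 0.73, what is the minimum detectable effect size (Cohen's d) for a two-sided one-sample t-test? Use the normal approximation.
d ≈ 0.40

Minimum detectable effect (one-sample t-test, normal approximation):
d = (z_{α/2} + z_β) / √n
d = (2.576 + 0.613) / √64
d = 3.189 / 8.000
d ≈ 0.40

By Cohen's convention (0.2 small / 0.5 medium / 0.8 large): small effect.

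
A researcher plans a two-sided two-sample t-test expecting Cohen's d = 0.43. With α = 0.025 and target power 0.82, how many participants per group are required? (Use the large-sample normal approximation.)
n = 108 per group

Sample size formula (two-sample t-test, normal approximation):
n = 2 · ((z_{α/2} + z_β) / d)²

z_{α/2} = 2.241 (for α = 0.025, two-sided)
z_β = 0.915 (for power = 0.82)
d = 0.43

n = 2 · ((2.241 + 0.915) / 0.43)²
n = 2 · (7.340)²
n ≈ 107.75
Round up to the next whole number: n = 108 per group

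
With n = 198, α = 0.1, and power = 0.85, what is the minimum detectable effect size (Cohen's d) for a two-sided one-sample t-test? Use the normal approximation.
d ≈ 0.19

Minimum detectable effect (one-sample t-test, normal approximation):
d = (z_{α/2} + z_β) / √n
d = (1.645 + 1.036) / √198
d = 2.681 / 14.071
d ≈ 0.19

By Cohen's convention (0.2 small / 0.5 medium / 0.8 large): very small effect.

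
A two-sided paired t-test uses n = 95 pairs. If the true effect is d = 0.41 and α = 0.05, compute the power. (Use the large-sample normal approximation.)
Power ≈ 0.98

Power calculation (paired t-test, normal approximation):
z_β = d · √n - z_{α/2}
z_β = 0.41 · √95 - 1.960
z_β = 0.41 · 9.747 - 1.960
z_β = 2.036

Power = Φ(z_β) = Φ(2.036) ≈ 0.979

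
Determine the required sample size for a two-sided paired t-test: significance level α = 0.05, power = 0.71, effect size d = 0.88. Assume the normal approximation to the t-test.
n = 9 pairs

Sample size formula (paired t-test, normal approximation):
n = ((z_{α/2} + z_β) / d)²

z_{α/2} = 1.960 (for α = 0.05, two-sided)
z_β = 0.553 (for power = 0.71)
d = 0.88

n = ((1.960 + 0.553) / 0.88)²
n = (2.856)²
n ≈ 8.16
Round up to the next whole number: n = 9 pairs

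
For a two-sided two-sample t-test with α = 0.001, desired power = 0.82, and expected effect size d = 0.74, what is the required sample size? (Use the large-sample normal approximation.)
n = 65 per group

Sample size formula (two-sample t-test, normal approximation):
n = 2 · ((z_{α/2} + z_β) / d)²

z_{α/2} = 3.291 (for α = 0.001, two-sided)
z_β = 0.915 (for power = 0.82)
d = 0.74

n = 2 · ((3.291 + 0.915) / 0.74)²
n = 2 · (5.684)²
n ≈ 64.62
Round up to the next whole number: n = 65 per group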